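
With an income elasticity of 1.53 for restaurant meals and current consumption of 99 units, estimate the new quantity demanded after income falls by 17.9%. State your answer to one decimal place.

%ΔQ ≈ η × %ΔI = 1.53 × (-17.9%) = -27.387%.
New Q ≈ 99 × (1 − 0.27387) = 71.9.

71.9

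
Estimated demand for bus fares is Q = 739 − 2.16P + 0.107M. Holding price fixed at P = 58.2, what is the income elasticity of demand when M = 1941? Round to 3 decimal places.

At P = 58.2, M = 1941: Q = 820.975.
Holding P constant, ∂Q/∂M = 0.107.
η_M = (∂Q/∂M)·(M/Q) = 0.107 × (1941/820.975) = 0.253.

0.253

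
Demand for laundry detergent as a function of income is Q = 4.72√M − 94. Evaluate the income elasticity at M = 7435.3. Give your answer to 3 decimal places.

At M = 7435.3: Q = 312.997.
dQ/dM = 4.72/(2√M) = 0.0273692 at this income.
η = (dQ/dM)·(M/Q) = 0.0273692 × (7435.3/312.997) = 0.650.

0.650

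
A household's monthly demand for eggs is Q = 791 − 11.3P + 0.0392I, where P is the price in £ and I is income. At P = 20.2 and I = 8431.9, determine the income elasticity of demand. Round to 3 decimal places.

0.370

At P = 20.2, I = 8431.9: Q = 893.270.
Holding P constant, ∂Q/∂I = 0.0392.
η_I = (∂Q/∂I)·(I/Q) = 0.0392 × (8431.9/893.270) = 0.370.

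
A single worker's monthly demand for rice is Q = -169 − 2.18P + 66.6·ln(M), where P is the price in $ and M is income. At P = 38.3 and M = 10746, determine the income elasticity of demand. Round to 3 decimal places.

0.182

At P = 38.3, M = 10746: Q = 365.706.
Holding P constant, ∂Q/∂M = 66.6/M = 0.00619765.
η_M = (∂Q/∂M)·(M/Q) = 0.00619765 × (10746/365.706) = 0.182.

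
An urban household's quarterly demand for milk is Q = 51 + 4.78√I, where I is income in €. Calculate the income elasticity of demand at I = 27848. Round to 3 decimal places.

At I = 27848: Q = 848.673.
dQ/dI = 4.78/(2√I) = 0.0143219 at this income.
η = (dQ/dI)·(I/Q) = 0.0143219 × (27848/848.673) = 0.470.

0.470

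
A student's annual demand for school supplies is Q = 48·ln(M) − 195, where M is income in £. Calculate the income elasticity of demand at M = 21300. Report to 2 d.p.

0.17

At M = 21300: Q = 283.390.
dQ/dM = 48/M = 0.00225352 at this income.
η = (dQ/dM)·(M/Q) = 0.00225352 × (21300/283.390) = 0.17.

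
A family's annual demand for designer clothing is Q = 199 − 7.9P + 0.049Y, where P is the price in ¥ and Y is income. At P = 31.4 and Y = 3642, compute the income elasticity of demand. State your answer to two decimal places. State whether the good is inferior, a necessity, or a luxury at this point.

At P = 31.4, Y = 3642: Q = 129.398.
Holding P constant, ∂Q/∂Y = 0.049.
η_Y = (∂Q/∂Y)·(Y/Q) = 0.049 × (3642/129.398) = 1.38.
Since η > 1, this is a luxury.

1.38 (luxury)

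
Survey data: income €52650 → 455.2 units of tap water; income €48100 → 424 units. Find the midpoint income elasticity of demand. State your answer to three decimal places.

0.786

ΔQ = 424 − 455.2 = -31.2; midpoint Q̄ = (455.2 + 424)/2 = 439.6.
ΔI = 48100 − 52650 = -4550; midpoint Ī = (52650 + 48100)/2 = 50375.
η = (ΔQ/Q̄) ÷ (ΔI/Ī) = (-31.2/439.6) ÷ (-4550/50375) = 0.786.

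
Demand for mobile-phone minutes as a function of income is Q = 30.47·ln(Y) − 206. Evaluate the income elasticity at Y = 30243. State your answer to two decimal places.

At Y = 30243: Q = 108.360.
dQ/dY = 30.47/Y = 0.00100751 at this income.
η = (dQ/dY)·(Y/Q) = 0.00100751 × (30243/108.360) = 0.28.

0.28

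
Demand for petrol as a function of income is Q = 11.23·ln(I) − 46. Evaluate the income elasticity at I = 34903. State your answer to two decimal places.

0.16

At I = 34903: Q = 71.469.
dQ/dI = 11.23/I = 0.000321749 at this income.
η = (dQ/dI)·(I/Q) = 0.000321749 × (34903/71.469) = 0.16.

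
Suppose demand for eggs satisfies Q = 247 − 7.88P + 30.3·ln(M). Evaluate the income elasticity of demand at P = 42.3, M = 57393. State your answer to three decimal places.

0.123

At P = 42.3, M = 57393: Q = 245.694.
Holding P constant, ∂Q/∂M = 30.3/M = 0.000527939.
η_M = (∂Q/∂M)·(M/Q) = 0.000527939 × (57393/245.694) = 0.123.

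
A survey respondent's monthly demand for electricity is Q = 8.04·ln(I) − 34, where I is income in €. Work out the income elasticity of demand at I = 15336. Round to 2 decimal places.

0.18

At I = 15336: Q = 43.489.
dQ/dI = 8.04/I = 0.000524257 at this income.
η = (dQ/dI)·(I/Q) = 0.000524257 × (15336/43.489) = 0.18.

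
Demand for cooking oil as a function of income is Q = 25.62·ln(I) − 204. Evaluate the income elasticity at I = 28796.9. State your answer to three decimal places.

At I = 28796.9: Q = 59.067.
dQ/dI = 25.62/I = 0.000889679 at this income.
η = (dQ/dI)·(I/Q) = 0.000889679 × (28796.9/59.067) = 0.434.

0.434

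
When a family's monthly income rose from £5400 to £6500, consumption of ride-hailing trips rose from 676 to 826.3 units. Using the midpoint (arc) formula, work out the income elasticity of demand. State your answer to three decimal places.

ΔQ = 826.3 − 676 = 150.3; midpoint Q̄ = (676 + 826.3)/2 = 751.15.
ΔI = 6500 − 5400 = 1100; midpoint Ī = (5400 + 6500)/2 = 5950.
η = (ΔQ/Q̄) ÷ (ΔI/Ī) = (150.3/751.15) ÷ (1100/5950) = 1.082.

1.082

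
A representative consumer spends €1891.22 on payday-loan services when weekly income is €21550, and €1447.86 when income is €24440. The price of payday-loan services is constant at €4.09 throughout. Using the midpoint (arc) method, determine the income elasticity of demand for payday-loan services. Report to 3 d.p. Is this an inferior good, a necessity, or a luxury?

-2.113 (inferior good)

With a constant price, Q₁ = 1891.22/4.09 = 462.401 and Q₂ = 1447.86/4.09 = 354.000 (equivalently, work directly with expenditure since P cancels).
Midpoint %ΔQ = (1447.86 − 1891.22)/1669.54 = -0.26556; midpoint %ΔI = (24440 − 21550)/22995 = 0.12568.
η = -0.26556 / 0.12568 = -2.113.
η < 0 ⇒ inferior good.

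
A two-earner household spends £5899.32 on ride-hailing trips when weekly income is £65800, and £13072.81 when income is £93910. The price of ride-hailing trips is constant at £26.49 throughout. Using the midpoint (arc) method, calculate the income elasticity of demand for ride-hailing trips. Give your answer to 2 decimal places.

With a constant price, Q₁ = 5899.32/26.49 = 222.700 and Q₂ = 13072.81/26.49 = 493.500 (equivalently, work directly with expenditure since P cancels).
Midpoint %ΔQ = (13072.81 − 5899.32)/9486.06 = 0.75621; midpoint %ΔI = (93910 − 65800)/79855 = 0.35201.
η = 0.75621 / 0.35201 = 2.15.

2.15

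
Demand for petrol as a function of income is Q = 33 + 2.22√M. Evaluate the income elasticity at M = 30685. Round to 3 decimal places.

At M = 30685: Q = 421.880.
dQ/dM = 2.22/(2√M) = 0.00633665 at this income.
η = (dQ/dM)·(M/Q) = 0.00633665 × (30685/421.880) = 0.461.

0.461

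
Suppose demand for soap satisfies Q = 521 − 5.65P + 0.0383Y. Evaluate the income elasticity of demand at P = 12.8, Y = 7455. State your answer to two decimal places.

0.39

At P = 12.8, Y = 7455: Q = 734.207.
Holding P constant, ∂Q/∂Y = 0.0383.
η_Y = (∂Q/∂Y)·(Y/Q) = 0.0383 × (7455/734.207) = 0.39.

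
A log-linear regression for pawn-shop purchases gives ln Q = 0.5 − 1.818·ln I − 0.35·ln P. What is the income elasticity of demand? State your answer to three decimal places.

In a log-linear demand, the coefficient on ln I is the income elasticity.
So η = -1.818.

-1.818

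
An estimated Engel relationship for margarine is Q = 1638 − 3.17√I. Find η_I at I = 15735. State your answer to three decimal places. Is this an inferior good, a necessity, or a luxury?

-0.160 (inferior good)

At I = 15735: Q = 1240.358.
dQ/dI = -3.17/(2√I) = -0.0126356 at this income.
η = (dQ/dI)·(I/Q) = -0.0126356 × (15735/1240.358) = -0.160.
Since η < 0, the good is an inferior good.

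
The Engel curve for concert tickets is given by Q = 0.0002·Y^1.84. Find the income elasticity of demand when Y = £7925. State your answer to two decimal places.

1.84

For Q = A·Y^β the income elasticity is constant and equal to β.
Here β = 1.84, so η = 1.84.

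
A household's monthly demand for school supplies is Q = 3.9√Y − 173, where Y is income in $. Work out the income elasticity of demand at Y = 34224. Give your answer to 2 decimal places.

At Y = 34224: Q = 548.489.
dQ/dY = 3.9/(2√Y) = 0.0105407 at this income.
η = (dQ/dY)·(Y/Q) = 0.0105407 × (34224/548.489) = 0.66.

0.66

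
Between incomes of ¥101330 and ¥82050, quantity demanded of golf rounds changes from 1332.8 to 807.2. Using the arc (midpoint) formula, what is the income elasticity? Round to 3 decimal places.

2.336

ΔQ = 807.2 − 1332.8 = -525.6; midpoint Q̄ = (1332.8 + 807.2)/2 = 1070.
ΔI = 82050 − 101330 = -19280; midpoint Ī = (101330 + 82050)/2 = 91690.
η = (ΔQ/Q̄) ÷ (ΔI/Ī) = (-525.6/1070) ÷ (-19280/91690) = 2.336.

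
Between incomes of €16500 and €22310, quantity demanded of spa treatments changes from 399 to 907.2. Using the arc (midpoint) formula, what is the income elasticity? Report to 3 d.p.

ΔQ = 907.2 − 399 = 508.2; midpoint Q̄ = (399 + 907.2)/2 = 653.1.
ΔI = 22310 − 16500 = 5810; midpoint Ī = (16500 + 22310)/2 = 19405.
η = (ΔQ/Q̄) ÷ (ΔI/Ī) = (508.2/653.1) ÷ (5810/19405) = 2.599.

2.599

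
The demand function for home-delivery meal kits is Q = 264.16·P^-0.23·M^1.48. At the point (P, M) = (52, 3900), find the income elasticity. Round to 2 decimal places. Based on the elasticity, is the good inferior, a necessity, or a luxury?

For a multiplicative demand Q = A·P^α·M^β, the income elasticity is β everywhere.
Here β = 1.48, so η = 1.48.
Since η > 1, this is a luxury.

1.48 (luxury)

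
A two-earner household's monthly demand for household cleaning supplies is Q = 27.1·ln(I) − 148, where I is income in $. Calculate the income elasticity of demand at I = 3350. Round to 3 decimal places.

0.377

At I = 3350: Q = 71.963.
dQ/dI = 27.1/I = 0.00808955 at this income.
η = (dQ/dI)·(I/Q) = 0.00808955 × (3350/71.963) = 0.377.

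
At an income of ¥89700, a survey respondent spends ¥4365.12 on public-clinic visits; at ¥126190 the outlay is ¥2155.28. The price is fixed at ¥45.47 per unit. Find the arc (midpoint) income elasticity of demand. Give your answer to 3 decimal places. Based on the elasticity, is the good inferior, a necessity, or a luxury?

With a constant price, Q₁ = 4365.12/45.47 = 96.000 and Q₂ = 2155.28/45.47 = 47.400 (equivalently, work directly with expenditure since P cancels).
Midpoint %ΔQ = (2155.28 − 4365.12)/3260.20 = -0.67782; midpoint %ΔI = (126190 − 89700)/107945 = 0.33804.
η = -0.67782 / 0.33804 = -2.005.
η < 0 ⇒ inferior good.

-2.005 (inferior good)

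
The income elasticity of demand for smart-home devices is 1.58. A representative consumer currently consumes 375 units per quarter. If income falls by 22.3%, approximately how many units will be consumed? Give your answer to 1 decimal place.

%ΔQ ≈ η × %ΔI = 1.58 × (-22.3%) = -35.234%.
New Q ≈ 375 × (1 − 0.35234) = 242.9.

242.9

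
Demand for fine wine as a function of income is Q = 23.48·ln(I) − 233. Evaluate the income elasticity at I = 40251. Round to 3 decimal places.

1.472

At I = 40251: Q = 15.956.
dQ/dI = 23.48/I = 0.00058334 at this income.
η = (dQ/dI)·(I/Q) = 0.00058334 × (40251/15.956) = 1.472.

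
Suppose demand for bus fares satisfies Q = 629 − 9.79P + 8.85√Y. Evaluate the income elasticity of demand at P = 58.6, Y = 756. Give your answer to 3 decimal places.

0.407

At P = 58.6, Y = 756: Q = 298.641.
Holding P constant, ∂Q/∂Y = 8.85/(2√Y) = 0.160936.
η_Y = (∂Q/∂Y)·(Y/Q) = 0.160936 × (756/298.641) = 0.407.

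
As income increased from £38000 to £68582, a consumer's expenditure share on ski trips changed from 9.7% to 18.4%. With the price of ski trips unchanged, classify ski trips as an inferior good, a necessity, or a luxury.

luxury

The budget share rises as income rises, so η > 1.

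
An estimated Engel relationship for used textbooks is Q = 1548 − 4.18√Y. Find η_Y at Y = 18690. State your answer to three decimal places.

-0.293

At Y = 18690: Q = 976.546.
dQ/dY = -4.18/(2√Y) = -0.0152877 at this income.
η = (dQ/dY)·(Y/Q) = -0.0152877 × (18690/976.546) = -0.293.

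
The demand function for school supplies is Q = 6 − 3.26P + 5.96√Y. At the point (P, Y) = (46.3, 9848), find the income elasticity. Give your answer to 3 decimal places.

0.662

At P = 46.3, Y = 9848: Q = 446.515.
Holding P constant, ∂Q/∂Y = 5.96/(2√Y) = 0.0300291.
η_Y = (∂Q/∂Y)·(Y/Q) = 0.0300291 × (9848/446.515) = 0.662.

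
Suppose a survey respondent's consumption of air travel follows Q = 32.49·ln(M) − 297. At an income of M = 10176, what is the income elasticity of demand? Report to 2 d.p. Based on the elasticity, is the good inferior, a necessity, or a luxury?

At M = 10176: Q = 2.811.
dQ/dM = 32.49/M = 0.00319281 at this income.
η = (dQ/dM)·(M/Q) = 0.00319281 × (10176/2.811) = 11.56.
Since η > 1, the good is a luxury.

11.56 (luxury)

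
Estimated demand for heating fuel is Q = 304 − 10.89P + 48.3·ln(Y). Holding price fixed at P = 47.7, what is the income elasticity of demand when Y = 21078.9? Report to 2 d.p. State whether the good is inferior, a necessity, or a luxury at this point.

0.18 (necessity)

At P = 47.7, Y = 21078.9: Q = 265.423.
Holding P constant, ∂Q/∂Y = 48.3/Y = 0.00229139.
η_Y = (∂Q/∂Y)·(Y/Q) = 0.00229139 × (21078.9/265.423) = 0.18.
Since 0 < η < 1, this is a necessity.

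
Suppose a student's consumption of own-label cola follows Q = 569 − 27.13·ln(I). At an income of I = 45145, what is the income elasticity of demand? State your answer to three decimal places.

At I = 45145: Q = 278.231.
dQ/dI = -27.13/I = -0.000600952 at this income.
η = (dQ/dI)·(I/Q) = -0.000600952 × (45145/278.231) = -0.098.

-0.098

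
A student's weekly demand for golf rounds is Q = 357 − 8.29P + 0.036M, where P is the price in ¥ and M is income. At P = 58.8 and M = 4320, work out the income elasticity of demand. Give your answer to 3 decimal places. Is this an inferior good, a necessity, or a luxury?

6.204 (luxury)

At P = 58.8, M = 4320: Q = 25.068.
Holding P constant, ∂Q/∂M = 0.036.
η_M = (∂Q/∂M)·(M/Q) = 0.036 × (4320/25.068) = 6.204.
Since η > 1, this is a luxury.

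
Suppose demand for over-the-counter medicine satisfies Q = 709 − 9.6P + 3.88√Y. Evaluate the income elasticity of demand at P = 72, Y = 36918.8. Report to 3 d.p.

At P = 72, Y = 36918.8: Q = 763.314.
Holding P constant, ∂Q/∂Y = 3.88/(2√Y) = 0.0100967.
η_Y = (∂Q/∂Y)·(Y/Q) = 0.0100967 × (36918.8/763.314) = 0.488.

0.488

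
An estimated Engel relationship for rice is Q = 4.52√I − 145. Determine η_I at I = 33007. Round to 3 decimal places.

At I = 33007: Q = 676.186.
dQ/dI = 4.52/(2√I) = 0.0124396 at this income.
η = (dQ/dI)·(I/Q) = 0.0124396 × (33007/676.186) = 0.607.

0.607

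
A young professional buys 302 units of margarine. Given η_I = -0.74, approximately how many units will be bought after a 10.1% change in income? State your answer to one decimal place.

279.4

%ΔQ ≈ η × %ΔI = -0.74 × 10.1% = -7.474%.
New Q ≈ 302 × (1 − 0.07474) = 279.4.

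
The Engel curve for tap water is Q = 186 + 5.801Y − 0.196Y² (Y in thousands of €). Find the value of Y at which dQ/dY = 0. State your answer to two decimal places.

14.80

dQ/dY = 5.801 − 0.392Y.
The good is inferior where dQ/dY < 0. Setting dQ/dY = 0 gives Y = 5.801 / 0.392 = 14.80.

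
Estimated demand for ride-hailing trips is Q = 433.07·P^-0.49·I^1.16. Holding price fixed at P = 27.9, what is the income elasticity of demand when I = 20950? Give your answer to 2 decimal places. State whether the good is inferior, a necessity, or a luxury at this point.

1.16 (luxury)

For a multiplicative demand Q = A·P^α·I^β, the income elasticity is β everywhere.
Here β = 1.16, so η = 1.16.
Since η > 1, this is a luxury.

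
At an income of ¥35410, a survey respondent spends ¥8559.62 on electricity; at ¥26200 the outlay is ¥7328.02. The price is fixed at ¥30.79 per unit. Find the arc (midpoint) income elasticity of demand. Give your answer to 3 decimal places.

With a constant price, Q₁ = 8559.62/30.79 = 278.000 and Q₂ = 7328.02/30.79 = 238.000 (equivalently, work directly with expenditure since P cancels).
Midpoint %ΔQ = (7328.02 − 8559.62)/7943.82 = -0.15504; midpoint %ΔI = (26200 − 35410)/30805 = -0.29898.
η = -0.15504 / -0.29898 = 0.519.

0.519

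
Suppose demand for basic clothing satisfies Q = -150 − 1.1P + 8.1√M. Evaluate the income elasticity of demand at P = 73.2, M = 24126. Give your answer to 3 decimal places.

0.612

At P = 73.2, M = 24126: Q = 1027.616.
Holding P constant, ∂Q/∂M = 8.1/(2√M) = 0.0260743.
η_M = (∂Q/∂M)·(M/Q) = 0.0260743 × (24126/1027.616) = 0.612.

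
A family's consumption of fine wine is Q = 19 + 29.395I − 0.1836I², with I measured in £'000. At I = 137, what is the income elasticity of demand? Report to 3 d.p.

-4.774

At I = 137: Q = 600.1266.
dQ/dI = 29.395 − 0.3672I = -20.91140.
η = (dQ/dI)·(I/Q) = -20.91140 × (137/600.1266) = -4.774.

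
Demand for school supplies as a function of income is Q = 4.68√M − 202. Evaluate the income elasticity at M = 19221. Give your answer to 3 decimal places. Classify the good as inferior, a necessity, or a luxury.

At M = 19221: Q = 446.834.
dQ/dM = 4.68/(2√M) = 0.0168783 at this income.
η = (dQ/dM)·(M/Q) = 0.0168783 × (19221/446.834) = 0.726.
Since 0 < η < 1, the good is a necessity.

0.726 (necessity)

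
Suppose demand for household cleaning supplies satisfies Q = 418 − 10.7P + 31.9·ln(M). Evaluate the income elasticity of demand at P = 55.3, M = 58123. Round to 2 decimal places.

0.18

At P = 55.3, M = 58123: Q = 176.243.
Holding P constant, ∂Q/∂M = 31.9/M = 0.000548836.
η_M = (∂Q/∂M)·(M/Q) = 0.000548836 × (58123/176.243) = 0.18.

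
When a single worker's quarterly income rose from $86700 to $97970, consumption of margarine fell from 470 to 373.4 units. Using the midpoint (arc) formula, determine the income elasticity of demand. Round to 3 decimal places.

-1.877

ΔQ = 373.4 − 470 = -96.6; midpoint Q̄ = (470 + 373.4)/2 = 421.7.
ΔI = 97970 − 86700 = 11270; midpoint Ī = (86700 + 97970)/2 = 92335.
η = (ΔQ/Q̄) ÷ (ΔI/Ī) = (-96.6/421.7) ÷ (11270/92335) = -1.877.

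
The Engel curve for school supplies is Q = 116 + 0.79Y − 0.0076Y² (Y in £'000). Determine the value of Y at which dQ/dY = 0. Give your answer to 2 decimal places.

51.97

dQ/dY = 0.79 − 0.0152Y.
The good is inferior where dQ/dY < 0. Setting dQ/dY = 0 gives Y = 0.79 / 0.0152 = 51.97.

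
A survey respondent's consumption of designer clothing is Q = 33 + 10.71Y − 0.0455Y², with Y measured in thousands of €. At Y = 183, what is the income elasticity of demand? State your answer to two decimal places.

At Y = 183: Q = 469.1805.
dQ/dY = 10.71 − 0.091Y = -5.94300.
η = (dQ/dY)·(Y/Q) = -5.94300 × (183/469.1805) = -2.32.

-2.32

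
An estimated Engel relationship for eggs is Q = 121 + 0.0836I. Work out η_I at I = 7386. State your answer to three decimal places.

0.836

At I = 7386: Q = 738.470.
dQ/dI = 0.0836.
η = (dQ/dI)·(I/Q) = 0.0836 × (7386/738.470) = 0.836.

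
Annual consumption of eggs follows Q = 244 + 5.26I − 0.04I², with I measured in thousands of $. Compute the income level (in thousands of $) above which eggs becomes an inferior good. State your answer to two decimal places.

65.75

dQ/dI = 5.26 − 0.08I.
The good is inferior where dQ/dI < 0. Setting dQ/dI = 0 gives I = 5.26 / 0.08 = 65.75.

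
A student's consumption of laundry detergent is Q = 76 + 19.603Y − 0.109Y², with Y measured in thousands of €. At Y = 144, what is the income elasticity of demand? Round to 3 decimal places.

-2.658

At Y = 144: Q = 638.6080.
dQ/dY = 19.603 − 0.218Y = -11.78900.
η = (dQ/dY)·(Y/Q) = -11.78900 × (144/638.6080) = -2.658.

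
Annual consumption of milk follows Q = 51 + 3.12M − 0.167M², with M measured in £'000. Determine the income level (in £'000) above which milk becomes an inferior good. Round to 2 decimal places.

dQ/dM = 3.12 − 0.334M.
The good is inferior where dQ/dM < 0. Setting dQ/dM = 0 gives M = 3.12 / 0.334 = 9.34.

9.34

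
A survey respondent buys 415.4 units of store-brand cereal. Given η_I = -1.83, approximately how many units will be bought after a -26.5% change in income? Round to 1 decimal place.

616.8

%ΔQ ≈ η × %ΔI = -1.83 × (-26.5%) = 48.495%.
New Q ≈ 415.4 × (1 + 0.48495) = 616.8.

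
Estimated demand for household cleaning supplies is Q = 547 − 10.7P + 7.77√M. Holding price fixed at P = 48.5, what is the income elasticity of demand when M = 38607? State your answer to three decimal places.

At P = 48.5, M = 38607: Q = 1554.751.
Holding P constant, ∂Q/∂M = 7.77/(2√M) = 0.0197723.
η_M = (∂Q/∂M)·(M/Q) = 0.0197723 × (38607/1554.751) = 0.491.

0.491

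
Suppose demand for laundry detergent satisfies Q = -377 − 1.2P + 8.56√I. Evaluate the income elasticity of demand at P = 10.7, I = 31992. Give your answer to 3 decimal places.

At P = 10.7, I = 31992: Q = 1141.228.
Holding P constant, ∂Q/∂I = 8.56/(2√I) = 0.0239289.
η_I = (∂Q/∂I)·(I/Q) = 0.0239289 × (31992/1141.228) = 0.671.

0.671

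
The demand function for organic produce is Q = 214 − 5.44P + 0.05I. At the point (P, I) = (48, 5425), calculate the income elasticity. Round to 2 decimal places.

1.21

At P = 48, I = 5425: Q = 224.130.
Holding P constant, ∂Q/∂I = 0.05.
η_I = (∂Q/∂I)·(I/Q) = 0.05 × (5425/224.130) = 1.21.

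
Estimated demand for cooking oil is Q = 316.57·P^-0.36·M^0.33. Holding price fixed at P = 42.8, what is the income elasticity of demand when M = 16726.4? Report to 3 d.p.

For a multiplicative demand Q = A·P^α·M^β, the income elasticity is β everywhere.
Here β = 0.33, so η = 0.330.

0.330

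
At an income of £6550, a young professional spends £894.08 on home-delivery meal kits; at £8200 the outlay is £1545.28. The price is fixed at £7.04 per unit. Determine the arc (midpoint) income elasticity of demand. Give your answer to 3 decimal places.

2.386

With a constant price, Q₁ = 894.08/7.04 = 127.000 and Q₂ = 1545.28/7.04 = 219.500 (equivalently, work directly with expenditure since P cancels).
Midpoint %ΔQ = (1545.28 − 894.08)/1219.68 = 0.53391; midpoint %ΔI = (8200 − 6550)/7375 = 0.22373.
η = 0.53391 / 0.22373 = 2.386.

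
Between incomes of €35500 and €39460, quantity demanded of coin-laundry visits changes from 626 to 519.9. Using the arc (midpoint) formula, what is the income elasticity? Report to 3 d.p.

ΔQ = 519.9 − 626 = -106.1; midpoint Q̄ = (626 + 519.9)/2 = 572.95.
ΔI = 39460 − 35500 = 3960; midpoint Ī = (35500 + 39460)/2 = 37480.
η = (ΔQ/Q̄) ÷ (ΔI/Ī) = (-106.1/572.95) ÷ (3960/37480) = -1.753.

-1.753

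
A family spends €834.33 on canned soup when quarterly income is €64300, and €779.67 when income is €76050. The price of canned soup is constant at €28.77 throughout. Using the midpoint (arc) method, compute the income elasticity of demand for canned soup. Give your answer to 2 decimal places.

-0.40

With a constant price, Q₁ = 834.33/28.77 = 29.000 and Q₂ = 779.67/28.77 = 27.100 (equivalently, work directly with expenditure since P cancels).
Midpoint %ΔQ = (779.67 − 834.33)/807.00 = -0.06773; midpoint %ΔI = (76050 − 64300)/70175 = 0.16744.
η = -0.06773 / 0.16744 = -0.40.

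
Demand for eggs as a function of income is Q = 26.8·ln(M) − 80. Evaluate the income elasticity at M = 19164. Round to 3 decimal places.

0.145

At M = 19164: Q = 184.269.
dQ/dM = 26.8/M = 0.00139846 at this income.
η = (dQ/dM)·(M/Q) = 0.00139846 × (19164/184.269) = 0.145.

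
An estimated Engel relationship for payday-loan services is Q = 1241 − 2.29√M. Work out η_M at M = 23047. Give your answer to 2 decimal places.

-0.19

At M = 23047: Q = 893.350.
dQ/dM = -2.29/(2√M) = -0.0075422 at this income.
η = (dQ/dM)·(M/Q) = -0.0075422 × (23047/893.350) = -0.19.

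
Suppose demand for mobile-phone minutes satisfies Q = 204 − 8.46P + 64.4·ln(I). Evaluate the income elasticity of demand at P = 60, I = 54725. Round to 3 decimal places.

At P = 60, I = 54725: Q = 399.009.
Holding P constant, ∂Q/∂I = 64.4/I = 0.00117679.
η_I = (∂Q/∂I)·(I/Q) = 0.00117679 × (54725/399.009) = 0.161.

0.161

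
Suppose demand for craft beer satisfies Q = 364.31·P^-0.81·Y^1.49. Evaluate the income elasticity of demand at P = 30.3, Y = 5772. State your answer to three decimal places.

For a multiplicative demand Q = A·P^α·Y^β, the income elasticity is β everywhere.
Here β = 1.49, so η = 1.490.

1.490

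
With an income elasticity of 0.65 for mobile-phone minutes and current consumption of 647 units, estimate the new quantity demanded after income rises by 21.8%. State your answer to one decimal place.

738.7

%ΔQ ≈ η × %ΔI = 0.65 × 21.8% = 14.17%.
New Q ≈ 647 × (1 + 0.1417) = 738.7.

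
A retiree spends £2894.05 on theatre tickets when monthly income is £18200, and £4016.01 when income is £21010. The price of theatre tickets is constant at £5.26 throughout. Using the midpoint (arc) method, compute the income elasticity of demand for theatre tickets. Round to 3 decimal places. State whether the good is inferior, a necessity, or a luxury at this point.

With a constant price, Q₁ = 2894.05/5.26 = 550.200 and Q₂ = 4016.01/5.26 = 763.500 (equivalently, work directly with expenditure since P cancels).
Midpoint %ΔQ = (4016.01 − 2894.05)/3455.03 = 0.32473; midpoint %ΔI = (21010 − 18200)/19605 = 0.14333.
η = 0.32473 / 0.14333 = 2.266.
η > 1 ⇒ luxury.

2.266 (luxury)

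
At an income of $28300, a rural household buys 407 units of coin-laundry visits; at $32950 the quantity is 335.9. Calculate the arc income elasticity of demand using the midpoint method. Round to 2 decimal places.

ΔQ = 335.9 − 407 = -71.1; midpoint Q̄ = (407 + 335.9)/2 = 371.45.
ΔI = 32950 − 28300 = 4650; midpoint Ī = (28300 + 32950)/2 = 30625.
η = (ΔQ/Q̄) ÷ (ΔI/Ī) = (-71.1/371.45) ÷ (4650/30625) = -1.26.

-1.26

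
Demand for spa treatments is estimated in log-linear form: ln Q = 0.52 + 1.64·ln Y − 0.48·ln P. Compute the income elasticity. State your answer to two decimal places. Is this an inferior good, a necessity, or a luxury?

In a log-linear demand, the coefficient on ln Y is the income elasticity.
So η = 1.64.
η > 1 ⇒ luxury.

1.64 (luxury)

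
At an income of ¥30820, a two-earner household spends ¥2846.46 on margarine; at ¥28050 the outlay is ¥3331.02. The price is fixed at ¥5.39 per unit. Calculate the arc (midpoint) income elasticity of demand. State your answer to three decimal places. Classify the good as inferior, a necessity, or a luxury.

-1.667 (inferior good)

With a constant price, Q₁ = 2846.46/5.39 = 528.100 and Q₂ = 3331.02/5.39 = 618.000 (equivalently, work directly with expenditure since P cancels).
Midpoint %ΔQ = (3331.02 − 2846.46)/3088.74 = 0.15688; midpoint %ΔI = (28050 − 30820)/29435 = -0.09411.
η = 0.15688 / -0.09411 = -1.667.
η < 0 ⇒ inferior good.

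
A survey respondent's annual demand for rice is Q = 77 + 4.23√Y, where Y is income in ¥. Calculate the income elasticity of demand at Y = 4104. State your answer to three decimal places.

At Y = 4104: Q = 347.984.
dQ/dY = 4.23/(2√Y) = 0.0330146 at this income.
η = (dQ/dY)·(Y/Q) = 0.0330146 × (4104/347.984) = 0.389.

0.389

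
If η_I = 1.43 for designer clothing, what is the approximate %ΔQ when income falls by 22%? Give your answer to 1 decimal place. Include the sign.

%ΔQ ≈ η × %ΔI = 1.43 × (-22%) = -31.5%.

-31.5%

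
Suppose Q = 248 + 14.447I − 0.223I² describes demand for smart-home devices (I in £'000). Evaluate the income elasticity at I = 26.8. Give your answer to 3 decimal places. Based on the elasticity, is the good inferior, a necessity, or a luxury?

0.141 (necessity)

At I = 26.8: Q = 475.0121.
dQ/dI = 14.447 − 0.446I = 2.49420.
η = (dQ/dI)·(I/Q) = 2.49420 × (26.8/475.0121) = 0.141.
0 < η < 1 ⇒ necessity.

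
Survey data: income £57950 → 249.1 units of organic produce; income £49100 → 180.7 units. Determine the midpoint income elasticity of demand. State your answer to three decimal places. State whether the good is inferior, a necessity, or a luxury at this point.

ΔQ = 180.7 − 249.1 = -68.4; midpoint Q̄ = (249.1 + 180.7)/2 = 214.9.
ΔI = 49100 − 57950 = -8850; midpoint Ī = (57950 + 49100)/2 = 53525.
η = (ΔQ/Q̄) ÷ (ΔI/Ī) = (-68.4/214.9) ÷ (-8850/53525) = 1.925.
η > 1 ⇒ luxury.

1.925 (luxury)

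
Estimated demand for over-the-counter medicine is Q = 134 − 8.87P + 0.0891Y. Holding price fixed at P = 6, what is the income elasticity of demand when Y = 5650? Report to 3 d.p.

At P = 6, Y = 5650: Q = 584.195.
Holding P constant, ∂Q/∂Y = 0.0891.
η_Y = (∂Q/∂Y)·(Y/Q) = 0.0891 × (5650/584.195) = 0.862.

0.862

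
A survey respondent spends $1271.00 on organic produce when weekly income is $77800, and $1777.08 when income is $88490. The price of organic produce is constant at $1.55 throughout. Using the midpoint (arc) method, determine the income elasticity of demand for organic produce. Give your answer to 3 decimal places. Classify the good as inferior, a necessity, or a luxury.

With a constant price, Q₁ = 1271.00/1.55 = 820.000 and Q₂ = 1777.08/1.55 = 1146.503 (equivalently, work directly with expenditure since P cancels).
Midpoint %ΔQ = (1777.08 − 1271.00)/1524.04 = 0.33206; midpoint %ΔI = (88490 − 77800)/83145 = 0.12857.
η = 0.33206 / 0.12857 = 2.583.
η > 1 ⇒ luxury.

2.583 (luxury)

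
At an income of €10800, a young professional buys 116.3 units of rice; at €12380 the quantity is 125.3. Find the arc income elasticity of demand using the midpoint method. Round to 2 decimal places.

ΔQ = 125.3 − 116.3 = 9; midpoint Q̄ = (116.3 + 125.3)/2 = 120.8.
ΔI = 12380 − 10800 = 1580; midpoint Ī = (10800 + 12380)/2 = 11590.
η = (ΔQ/Q̄) ÷ (ΔI/Ī) = (9/120.8) ÷ (1580/11590) = 0.55.

0.55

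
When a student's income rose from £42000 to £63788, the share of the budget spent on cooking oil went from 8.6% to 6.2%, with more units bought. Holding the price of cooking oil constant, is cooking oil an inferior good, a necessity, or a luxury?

Quantity rises but the budget share falls as income rises, so 0 < η < 1.

necessity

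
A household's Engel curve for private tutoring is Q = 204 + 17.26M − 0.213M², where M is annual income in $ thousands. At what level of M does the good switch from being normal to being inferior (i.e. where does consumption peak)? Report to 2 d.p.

dQ/dM = 17.26 − 0.426M.
The good is inferior where dQ/dM < 0. Setting dQ/dM = 0 gives M = 17.26 / 0.426 = 40.52.

40.52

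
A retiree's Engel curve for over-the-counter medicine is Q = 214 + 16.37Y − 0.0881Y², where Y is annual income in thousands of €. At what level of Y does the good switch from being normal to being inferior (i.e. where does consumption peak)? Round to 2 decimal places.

dQ/dY = 16.37 − 0.1762Y.
The good is inferior where dQ/dY < 0. Setting dQ/dY = 0 gives Y = 16.37 / 0.1762 = 92.91.

92.91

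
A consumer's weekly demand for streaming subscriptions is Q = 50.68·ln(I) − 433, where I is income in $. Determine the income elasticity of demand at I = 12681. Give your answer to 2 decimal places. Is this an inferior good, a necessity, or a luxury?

1.11 (luxury)

At I = 12681: Q = 45.818.
dQ/dI = 50.68/I = 0.00399653 at this income.
η = (dQ/dI)·(I/Q) = 0.00399653 × (12681/45.818) = 1.11.
Since η > 1, the good is a luxury.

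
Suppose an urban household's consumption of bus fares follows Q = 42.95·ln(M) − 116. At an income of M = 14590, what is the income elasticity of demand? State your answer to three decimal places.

0.145

At M = 14590: Q = 295.809.
dQ/dM = 42.95/M = 0.0029438 at this income.
η = (dQ/dM)·(M/Q) = 0.0029438 × (14590/295.809) = 0.145.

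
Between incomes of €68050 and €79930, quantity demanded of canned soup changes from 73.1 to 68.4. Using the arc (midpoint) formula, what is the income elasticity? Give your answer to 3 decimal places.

-0.414

ΔQ = 68.4 − 73.1 = -4.7; midpoint Q̄ = (73.1 + 68.4)/2 = 70.75.
ΔI = 79930 − 68050 = 11880; midpoint Ī = (68050 + 79930)/2 = 73990.
η = (ΔQ/Q̄) ÷ (ΔI/Ī) = (-4.7/70.75) ÷ (11880/73990) = -0.414.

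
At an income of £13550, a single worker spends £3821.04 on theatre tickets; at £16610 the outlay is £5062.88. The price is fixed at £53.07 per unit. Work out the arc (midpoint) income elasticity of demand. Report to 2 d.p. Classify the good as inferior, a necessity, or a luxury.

1.38 (luxury)

With a constant price, Q₁ = 3821.04/53.07 = 72.000 and Q₂ = 5062.88/53.07 = 95.400 (equivalently, work directly with expenditure since P cancels).
Midpoint %ΔQ = (5062.88 − 3821.04)/4441.96 = 0.27957; midpoint %ΔI = (16610 − 13550)/15080 = 0.20292.
η = 0.27957 / 0.20292 = 1.38.
η > 1 ⇒ luxury.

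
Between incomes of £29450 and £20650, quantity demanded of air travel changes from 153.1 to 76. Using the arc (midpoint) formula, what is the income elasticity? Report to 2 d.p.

1.92

ΔQ = 76 − 153.1 = -77.1; midpoint Q̄ = (153.1 + 76)/2 = 114.55.
ΔI = 20650 − 29450 = -8800; midpoint Ī = (29450 + 20650)/2 = 25050.
η = (ΔQ/Q̄) ÷ (ΔI/Ī) = (-77.1/114.55) ÷ (-8800/25050) = 1.92.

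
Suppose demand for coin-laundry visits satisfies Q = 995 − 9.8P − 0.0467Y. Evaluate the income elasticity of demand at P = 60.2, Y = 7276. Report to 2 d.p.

-5.21

At P = 60.2, Y = 7276: Q = 65.251.
Holding P constant, ∂Q/∂Y = −0.0467.
η_Y = (∂Q/∂Y)·(Y/Q) = -0.0467 × (7276/65.251) = -5.21.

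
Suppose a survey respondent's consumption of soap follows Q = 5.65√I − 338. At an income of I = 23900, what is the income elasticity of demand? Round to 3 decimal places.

At I = 23900: Q = 535.469.
dQ/dI = 5.65/(2√I) = 0.0182734 at this income.
η = (dQ/dI)·(I/Q) = 0.0182734 × (23900/535.469) = 0.816.

0.816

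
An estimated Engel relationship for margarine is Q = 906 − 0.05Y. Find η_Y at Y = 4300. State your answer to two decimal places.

At Y = 4300: Q = 691.000.
dQ/dY = −0.05.
η = (dQ/dY)·(Y/Q) = -0.05 × (4300/691.000) = -0.31.

-0.31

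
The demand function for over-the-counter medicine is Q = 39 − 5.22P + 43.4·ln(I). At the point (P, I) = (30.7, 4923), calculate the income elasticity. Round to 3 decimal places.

0.175

At P = 30.7, I = 4923: Q = 247.719.
Holding P constant, ∂Q/∂I = 43.4/I = 0.00881576.
η_I = (∂Q/∂I)·(I/Q) = 0.00881576 × (4923/247.719) = 0.175.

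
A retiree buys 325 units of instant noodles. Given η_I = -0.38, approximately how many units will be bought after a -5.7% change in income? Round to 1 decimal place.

332.0

%ΔQ ≈ η × %ΔI = -0.38 × (-5.7%) = 2.166%.
New Q ≈ 325 × (1 + 0.02166) = 332.0.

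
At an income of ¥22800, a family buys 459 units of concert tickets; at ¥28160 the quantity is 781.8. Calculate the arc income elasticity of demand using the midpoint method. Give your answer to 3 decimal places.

ΔQ = 781.8 − 459 = 322.8; midpoint Q̄ = (459 + 781.8)/2 = 620.4.
ΔI = 28160 − 22800 = 5360; midpoint Ī = (22800 + 28160)/2 = 25480.
η = (ΔQ/Q̄) ÷ (ΔI/Ī) = (322.8/620.4) ÷ (5360/25480) = 2.473.

2.473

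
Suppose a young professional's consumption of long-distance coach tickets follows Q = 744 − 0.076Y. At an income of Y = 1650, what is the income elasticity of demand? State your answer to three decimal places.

-0.203

At Y = 1650: Q = 618.600.
dQ/dY = −0.076.
η = (dQ/dY)·(Y/Q) = -0.076 × (1650/618.600) = -0.203.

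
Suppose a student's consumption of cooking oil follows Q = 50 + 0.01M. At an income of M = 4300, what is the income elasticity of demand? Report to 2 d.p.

At M = 4300: Q = 93.000.
dQ/dM = 0.01.
η = (dQ/dM)·(M/Q) = 0.01 × (4300/93.000) = 0.46.

0.46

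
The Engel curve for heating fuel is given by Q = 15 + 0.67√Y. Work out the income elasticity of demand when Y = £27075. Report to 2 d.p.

At Y = 27075: Q = 125.245.
dQ/dY = 0.67/(2√Y) = 0.00203592 at this income.
η = (dQ/dY)·(Y/Q) = 0.00203592 × (27075/125.245) = 0.44.

0.44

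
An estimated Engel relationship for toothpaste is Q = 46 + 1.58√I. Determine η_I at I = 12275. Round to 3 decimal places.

At I = 12275: Q = 221.052.
dQ/dI = 1.58/(2√I) = 0.00713044 at this income.
η = (dQ/dI)·(I/Q) = 0.00713044 × (12275/221.052) = 0.396.

0.396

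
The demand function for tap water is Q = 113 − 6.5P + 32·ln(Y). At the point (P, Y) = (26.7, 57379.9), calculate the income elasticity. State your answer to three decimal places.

0.110

At P = 26.7, Y = 57379.9: Q = 290.088.
Holding P constant, ∂Q/∂Y = 32/Y = 0.000557687.
η_Y = (∂Q/∂Y)·(Y/Q) = 0.000557687 × (57379.9/290.088) = 0.110.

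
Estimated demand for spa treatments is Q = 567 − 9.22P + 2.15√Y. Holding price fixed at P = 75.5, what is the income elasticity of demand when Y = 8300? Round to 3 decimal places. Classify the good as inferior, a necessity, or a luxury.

1.467 (luxury)

At P = 75.5, Y = 8300: Q = 66.764.
Holding P constant, ∂Q/∂Y = 2.15/(2√Y) = 0.0117997.
η_Y = (∂Q/∂Y)·(Y/Q) = 0.0117997 × (8300/66.764) = 1.467.
Since η > 1, this is a luxury.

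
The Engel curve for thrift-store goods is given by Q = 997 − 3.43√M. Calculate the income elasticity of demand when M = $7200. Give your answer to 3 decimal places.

-0.206

At M = 7200: Q = 705.955.
dQ/dM = -3.43/(2√M) = -0.0202115 at this income.
η = (dQ/dM)·(M/Q) = -0.0202115 × (7200/705.955) = -0.206.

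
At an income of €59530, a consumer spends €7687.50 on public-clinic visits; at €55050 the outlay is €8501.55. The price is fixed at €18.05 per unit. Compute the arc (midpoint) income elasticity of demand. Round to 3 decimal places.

With a constant price, Q₁ = 7687.50/18.05 = 425.900 and Q₂ = 8501.55/18.05 = 471.000 (equivalently, work directly with expenditure since P cancels).
Midpoint %ΔQ = (8501.55 − 7687.50)/8094.53 = 0.10057; midpoint %ΔI = (55050 − 59530)/57290 = -0.07820.
η = 0.10057 / -0.07820 = -1.286.

-1.286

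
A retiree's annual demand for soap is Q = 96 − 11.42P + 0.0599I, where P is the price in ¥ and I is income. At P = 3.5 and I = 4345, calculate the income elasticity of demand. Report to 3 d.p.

At P = 3.5, I = 4345: Q = 316.296.
Holding P constant, ∂Q/∂I = 0.0599.
η_I = (∂Q/∂I)·(I/Q) = 0.0599 × (4345/316.296) = 0.823.

0.823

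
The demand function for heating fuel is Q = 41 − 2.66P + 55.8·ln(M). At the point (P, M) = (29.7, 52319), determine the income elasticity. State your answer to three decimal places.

0.098

At P = 29.7, M = 52319: Q = 568.271.
Holding P constant, ∂Q/∂M = 55.8/M = 0.00106653.
η_M = (∂Q/∂M)·(M/Q) = 0.00106653 × (52319/568.271) = 0.098.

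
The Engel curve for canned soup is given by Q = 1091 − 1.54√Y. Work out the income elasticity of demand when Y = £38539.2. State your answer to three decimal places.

-0.192

At Y = 38539.2: Q = 788.676.
dQ/dY = -1.54/(2√Y) = -0.00392229 at this income.
η = (dQ/dY)·(Y/Q) = -0.00392229 × (38539.2/788.676) = -0.192.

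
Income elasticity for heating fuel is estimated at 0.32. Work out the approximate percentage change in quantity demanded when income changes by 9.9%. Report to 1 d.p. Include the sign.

3.2%

%ΔQ ≈ η × %ΔI = 0.32 × 9.9% = 3.2%.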